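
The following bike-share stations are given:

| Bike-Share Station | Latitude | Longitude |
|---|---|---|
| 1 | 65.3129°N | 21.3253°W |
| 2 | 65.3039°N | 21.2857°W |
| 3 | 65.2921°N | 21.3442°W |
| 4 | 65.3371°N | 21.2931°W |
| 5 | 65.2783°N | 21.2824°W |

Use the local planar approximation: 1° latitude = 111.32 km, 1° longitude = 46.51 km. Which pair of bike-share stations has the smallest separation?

1 and 2

Pairwise distances:
1–2: 2.0967 km
1–3: 2.4767 km
1–4: 3.0822 km
1–5: 4.3378 km
2–3: 3.0213 km
2–4: 3.7118 km
2–5: 2.8539 km
3–4: 5.5446 km
3–5: 3.2591 km
4–5: 6.5645 km
Closest pair: 1–2 at 2.0967 km.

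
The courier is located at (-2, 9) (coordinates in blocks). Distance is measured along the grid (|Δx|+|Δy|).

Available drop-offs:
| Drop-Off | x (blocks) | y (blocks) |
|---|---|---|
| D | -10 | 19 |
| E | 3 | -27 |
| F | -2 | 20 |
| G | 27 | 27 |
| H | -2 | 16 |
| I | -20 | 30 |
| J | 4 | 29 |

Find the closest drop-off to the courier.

Distances from (-2, 9):
D: |-8| + |10| = 8 + 10 = 18 blocks
E: |5| + |-36| = 5 + 36 = 41 blocks
F: |0| + |11| = 0 + 11 = 11 blocks
G: |29| + |18| = 29 + 18 = 47 blocks
H: |0| + |7| = 0 + 7 = 7 blocks
I: |-18| + |21| = 18 + 21 = 39 blocks
J: |6| + |20| = 6 + 20 = 26 blocks
Minimum: H at 7 blocks.

H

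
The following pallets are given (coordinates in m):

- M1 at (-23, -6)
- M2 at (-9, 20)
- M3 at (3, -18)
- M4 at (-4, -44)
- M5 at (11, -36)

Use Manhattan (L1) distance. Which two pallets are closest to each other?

Pairwise distances:
M1–M2: |14| + |26| = 14 + 26 = 40 m
M1–M3: |26| + |-12| = 26 + 12 = 38 m
M1–M4: |19| + |-38| = 19 + 38 = 57 m
M1–M5: |34| + |-30| = 34 + 30 = 64 m
M2–M3: |12| + |-38| = 12 + 38 = 50 m
M2–M4: |5| + |-64| = 5 + 64 = 69 m
M2–M5: |20| + |-56| = 20 + 56 = 76 m
M3–M4: |-7| + |-26| = 7 + 26 = 33 m
M3–M5: |8| + |-18| = 8 + 18 = 26 m
M4–M5: |15| + |8| = 15 + 8 = 23 m
Closest pair: M4–M5 at 23 m.

M4 and M5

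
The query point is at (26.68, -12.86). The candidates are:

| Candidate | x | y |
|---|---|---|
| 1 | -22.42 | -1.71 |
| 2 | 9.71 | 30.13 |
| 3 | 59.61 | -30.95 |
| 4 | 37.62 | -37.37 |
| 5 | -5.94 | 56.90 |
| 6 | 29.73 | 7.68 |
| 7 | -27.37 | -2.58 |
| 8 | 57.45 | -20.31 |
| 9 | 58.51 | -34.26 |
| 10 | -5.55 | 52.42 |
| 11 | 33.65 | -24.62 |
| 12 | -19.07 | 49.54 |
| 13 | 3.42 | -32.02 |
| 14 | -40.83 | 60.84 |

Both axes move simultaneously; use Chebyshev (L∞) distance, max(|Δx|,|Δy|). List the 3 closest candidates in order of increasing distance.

11, 6, 13

Distances from (26.68, -12.86):
1: 49.10
2: 42.99
3: 32.93
4: 24.51
5: 69.76
6: 20.54
7: 54.05
8: 30.77
9: 31.83
10: 65.28
11: 11.76
12: 62.40
13: 23.26
14: 73.70
Sorted: 11 (11.76) < 6 (20.54) < 13 (23.26) < 4 (24.51) < 8 (30.77) < …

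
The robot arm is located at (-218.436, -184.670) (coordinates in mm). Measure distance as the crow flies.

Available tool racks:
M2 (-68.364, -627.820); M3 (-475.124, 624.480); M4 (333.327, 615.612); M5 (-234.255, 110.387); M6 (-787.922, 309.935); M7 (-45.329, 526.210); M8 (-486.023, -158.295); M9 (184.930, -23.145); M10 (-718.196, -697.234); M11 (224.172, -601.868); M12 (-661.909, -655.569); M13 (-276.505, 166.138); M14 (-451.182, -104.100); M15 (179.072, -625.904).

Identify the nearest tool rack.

Distances from (-218.436, -184.670):
M2: 467.871 mm
M3: 848.889 mm
M4: 972.056 mm
M5: 295.481 mm
M6: 754.287 mm
M7: 731.653 mm
M8: 268.884 mm
M9: 434.505 mm
M10: 715.878 mm
M11: 608.240 mm
M12: 646.849 mm
M13: 355.582 mm
M14: 246.297 mm
M15: 593.886 mm
Minimum: M14 at 246.297 mm.

M14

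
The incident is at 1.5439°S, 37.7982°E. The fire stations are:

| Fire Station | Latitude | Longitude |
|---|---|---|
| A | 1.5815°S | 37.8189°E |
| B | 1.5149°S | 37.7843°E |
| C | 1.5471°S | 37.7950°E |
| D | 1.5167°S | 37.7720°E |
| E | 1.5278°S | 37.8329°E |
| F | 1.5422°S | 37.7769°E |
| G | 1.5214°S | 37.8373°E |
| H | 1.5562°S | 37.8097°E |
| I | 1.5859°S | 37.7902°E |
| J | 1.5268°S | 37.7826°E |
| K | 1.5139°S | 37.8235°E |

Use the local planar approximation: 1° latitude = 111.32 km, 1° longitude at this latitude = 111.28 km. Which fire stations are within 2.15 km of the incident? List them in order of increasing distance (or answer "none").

Distances from 1.5439°S, 37.7982°E:
A: 4.7776 km
B: 3.5797 km
C: 0.5037 km
D: 4.2034 km
E: 4.2571 km
F: 2.3778 km
G: 5.0205 km
H: 1.8742 km
I: 4.7594 km
J: 2.5763 km
K: 4.3680 km
Threshold 2.15 km: C (0.5037 km), H (1.8742 km) are within range.

C, H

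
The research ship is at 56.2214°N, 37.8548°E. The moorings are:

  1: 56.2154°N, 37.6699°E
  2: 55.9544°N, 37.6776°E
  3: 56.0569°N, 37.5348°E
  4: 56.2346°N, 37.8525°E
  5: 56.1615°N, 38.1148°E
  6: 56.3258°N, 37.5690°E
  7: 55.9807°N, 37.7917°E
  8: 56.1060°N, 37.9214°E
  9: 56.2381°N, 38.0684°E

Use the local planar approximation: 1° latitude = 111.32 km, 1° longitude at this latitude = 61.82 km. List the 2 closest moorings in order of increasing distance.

4, 1

Distances from 56.2214°N, 37.8548°E:
1: √((-0.0060·111.32)² + (-0.1849·61.82)²) = √(0.446117 + 130.656742) = 11.4500 km
2: √((-0.2670·111.32)² + (-0.1772·61.82)²) = √(883.423440 + 120.001158) = 31.6769 km
3: √((-0.1645·111.32)² + (-0.3200·61.82)²) = √(335.334471 + 391.343350) = 26.9570 km
4: √((0.0132·111.32)² + (-0.0023·61.82)²) = √(2.159207 + 0.020217) = 1.4763 km
5: √((-0.0599·111.32)² + (0.2600·61.82)²) = √(44.463131 + 258.347758) = 17.4015 km
6: √((0.1044·111.32)² + (-0.2858·61.82)²) = √(135.066421 + 312.163736) = 21.1478 km
7: √((-0.2407·111.32)² + (-0.0631·61.82)²) = √(717.957234 + 15.216568) = 27.0772 km
8: √((-0.1154·111.32)² + (0.0666·61.82)²) = √(165.028143 + 16.951435) = 13.4900 km
9: √((0.0167·111.32)² + (0.2136·61.82)²) = √(3.456045 + 174.365475) = 13.3350 km
Sorted: 4 (1.4763 km) < 1 (11.4500 km) < 9 (13.3350 km) < 8 (13.4900 km) < …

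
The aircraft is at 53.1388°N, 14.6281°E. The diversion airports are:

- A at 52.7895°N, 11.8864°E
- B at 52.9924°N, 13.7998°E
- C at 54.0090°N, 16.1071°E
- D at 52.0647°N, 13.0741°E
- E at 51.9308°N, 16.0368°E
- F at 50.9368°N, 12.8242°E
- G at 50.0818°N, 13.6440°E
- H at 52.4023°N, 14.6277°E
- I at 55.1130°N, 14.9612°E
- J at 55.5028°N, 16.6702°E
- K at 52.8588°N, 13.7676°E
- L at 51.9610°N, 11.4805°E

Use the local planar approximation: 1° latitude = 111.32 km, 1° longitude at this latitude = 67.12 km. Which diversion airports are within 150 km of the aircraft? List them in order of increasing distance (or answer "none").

Distances from 53.1388°N, 14.6281°E:
A: 188.0862 km
B: 57.9350 km
C: 138.7031 km
D: 158.6699 km
E: 164.3882 km
F: 273.3988 km
G: 346.6564 km
H: 81.9872 km
I: 220.9023 km
J: 296.7161 km
K: 65.6307 km
L: 248.6448 km
Threshold 150 km: B (57.9350 km), K (65.6307 km), H (81.9872 km), C (138.7031 km) are within range.

B, K, H, C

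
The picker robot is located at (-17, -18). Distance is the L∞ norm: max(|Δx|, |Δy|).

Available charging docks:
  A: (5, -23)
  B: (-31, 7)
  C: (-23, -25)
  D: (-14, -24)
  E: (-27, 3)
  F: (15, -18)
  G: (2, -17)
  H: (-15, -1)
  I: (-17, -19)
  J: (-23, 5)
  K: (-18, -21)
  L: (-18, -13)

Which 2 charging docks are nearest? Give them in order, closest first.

I, K

Distances from (-17, -18):
A: 22
B: 25
C: 7
D: 6
E: 21
F: 32
G: 19
H: 17
I: 1
J: 23
K: 3
L: 5
Sorted: I (1) < K (3) < L (5) < D (6) < …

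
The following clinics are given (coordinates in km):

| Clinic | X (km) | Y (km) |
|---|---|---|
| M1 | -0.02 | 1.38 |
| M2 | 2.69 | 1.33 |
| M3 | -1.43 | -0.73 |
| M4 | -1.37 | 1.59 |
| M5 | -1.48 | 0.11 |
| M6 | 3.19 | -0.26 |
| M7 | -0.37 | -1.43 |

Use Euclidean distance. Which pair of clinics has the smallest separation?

M3 and M5

Pairwise distances:
M1–M2: 2.71 km
M1–M3: 2.54 km
M1–M4: 1.37 km
M1–M5: 1.94 km
M1–M6: 3.60 km
M1–M7: 2.83 km
M2–M3: 4.61 km
M2–M4: 4.07 km
M2–M5: 4.34 km
M2–M6: 1.67 km
M2–M7: 4.12 km
M3–M4: 2.32 km
M3–M5: 0.84 km
M3–M6: 4.64 km
M3–M7: 1.27 km
M4–M5: 1.48 km
M4–M6: 4.92 km
M4–M7: 3.18 km
M5–M6: 4.68 km
M5–M7: 1.90 km
M6–M7: 3.75 km
Closest pair: M3–M5 at 0.84 km.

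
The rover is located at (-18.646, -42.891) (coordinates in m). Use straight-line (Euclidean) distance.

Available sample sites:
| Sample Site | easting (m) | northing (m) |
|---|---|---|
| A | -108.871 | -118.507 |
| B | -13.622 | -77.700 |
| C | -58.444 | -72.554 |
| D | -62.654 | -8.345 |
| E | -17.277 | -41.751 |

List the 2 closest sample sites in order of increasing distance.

E, B

Distances from (-18.646, -42.891):
A: √((-90.225)² + (-75.616)²) = √(8140.55062 + 5717.77946) = 117.721 m
B: √((5.024)² + (-34.809)²) = √(25.24058 + 1211.66648) = 35.170 m
C: √((-39.798)² + (-29.663)²) = √(1583.88080 + 879.89357) = 49.636 m
D: √((-44.008)² + (34.546)²) = √(1936.70406 + 1193.42612) = 55.948 m
E: √((1.369)² + (1.140)²) = √(1.87416 + 1.29960) = 1.782 m
Sorted: E (1.782 m) < B (35.170 m) < C (49.636 m) < D (55.948 m) < …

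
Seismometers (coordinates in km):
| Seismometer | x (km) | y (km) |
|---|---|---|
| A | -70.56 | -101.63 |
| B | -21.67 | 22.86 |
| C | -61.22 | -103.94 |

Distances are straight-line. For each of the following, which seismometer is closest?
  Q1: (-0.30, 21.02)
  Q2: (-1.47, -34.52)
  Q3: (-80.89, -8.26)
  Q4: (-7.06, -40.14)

Q1 at (-0.30, 21.02):
  A: √((-70.26)² + (-122.65)²) = √(4936.4676 + 15043.0225) = 141.35 km
  B: √((-21.37)² + (1.84)²) = √(456.6769 + 3.3856) = 21.45 km
  C: √((-60.92)² + (-124.96)²) = √(3711.2464 + 15615.0016) = 139.02 km
  → nearest: B (21.45 km)
Q2 at (-1.47, -34.52):
  A: √((-69.09)² + (-67.11)²) = √(4773.4281 + 4503.7521) = 96.32 km
  B: √((-20.20)² + (57.38)²) = √(408.0400 + 3292.4644) = 60.83 km
  C: √((-59.75)² + (-69.42)²) = √(3570.0625 + 4819.1364) = 91.59 km
  → nearest: B (60.83 km)
Q3 at (-80.89, -8.26):
  A: √((10.33)² + (-93.37)²) = √(106.7089 + 8717.9569) = 93.94 km
  B: √((59.22)² + (31.12)²) = √(3507.0084 + 968.4544) = 66.90 km
  C: √((19.67)² + (-95.68)²) = √(386.9089 + 9154.6624) = 97.68 km
  → nearest: B (66.90 km)
Q4 at (-7.06, -40.14):
  A: √((-63.50)² + (-61.49)²) = √(4032.2500 + 3781.0201) = 88.39 km
  B: √((-14.61)² + (63.00)²) = √(213.4521 + 3969.0000) = 64.67 km
  C: √((-54.16)² + (-63.80)²) = √(2933.3056 + 4070.4400) = 83.69 km
  → nearest: B (64.67 km)

Q1→B; Q2→B; Q3→B; Q4→B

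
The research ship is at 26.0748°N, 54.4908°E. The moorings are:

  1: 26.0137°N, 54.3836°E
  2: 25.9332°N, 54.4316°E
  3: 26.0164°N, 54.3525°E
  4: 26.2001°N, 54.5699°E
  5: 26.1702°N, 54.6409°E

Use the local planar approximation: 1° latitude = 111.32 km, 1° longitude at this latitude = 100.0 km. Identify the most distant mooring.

5

Distances from 26.0748°N, 54.4908°E:
1: √((-0.0611·111.32)² + (-0.1072·100.0)²) = √(46.262470 + 114.918400) = 12.6957 km
2: √((-0.1416·111.32)² + (-0.0592·100.0)²) = √(248.469395 + 35.046400) = 16.8379 km
3: √((-0.0584·111.32)² + (-0.1383·100.0)²) = √(42.264145 + 191.268900) = 15.2818 km
4: √((0.1253·111.32)² + (0.0791·100.0)²) = √(194.557751 + 62.568100) = 16.0351 km
5: √((0.0954·111.32)² + (0.1501·100.0)²) = √(112.782871 + 225.300100) = 18.3870 km
Maximum: 5 at 18.3870 km.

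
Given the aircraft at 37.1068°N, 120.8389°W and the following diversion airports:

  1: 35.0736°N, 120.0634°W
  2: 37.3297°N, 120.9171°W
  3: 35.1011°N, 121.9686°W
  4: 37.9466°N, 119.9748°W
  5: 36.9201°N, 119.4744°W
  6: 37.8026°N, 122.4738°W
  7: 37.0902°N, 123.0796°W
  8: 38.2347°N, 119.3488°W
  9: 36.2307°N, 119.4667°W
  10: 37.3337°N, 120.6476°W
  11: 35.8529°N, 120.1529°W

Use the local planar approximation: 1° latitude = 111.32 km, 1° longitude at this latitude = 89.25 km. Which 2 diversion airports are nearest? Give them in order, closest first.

2, 10

Distances from 37.1068°N, 120.8389°W:
1: √((-2.0332·111.32)² + (0.7755·89.25)²) = √(51227.905226 + 4790.491279) = 236.6821 km
2: √((0.2229·111.32)² + (-0.0782·89.25)²) = √(615.696284 + 48.711326) = 25.7761 km
3: √((-2.0057·111.32)² + (-1.1297·89.25)²) = √(49851.513067 + 10165.826822) = 244.9844 km
4: √((0.8398·111.32)² + (0.8641·89.25)²) = √(8739.732413 + 5947.637073) = 121.1915 km
5: √((-0.1867·111.32)² + (1.3645·89.25)²) = √(431.951545 + 14830.764188) = 123.5424 km
6: √((0.6958·111.32)² + (-1.6349·89.25)²) = √(5999.502576 + 21291.136155) = 165.1988 km
7: √((-0.0166·111.32)² + (-2.2407·89.25)²) = √(3.414779 + 39992.990307) = 199.9910 km
8: √((1.1279·111.32)² + (1.4901·89.25)²) = √(15764.768172 + 17686.719124) = 182.8975 km
9: √((-0.8761·111.32)² + (1.3722·89.25)²) = √(9511.603894 + 14998.619220) = 156.5574 km
10: √((0.2269·111.32)² + (0.1913·89.25)²) = √(637.992226 + 291.505256) = 30.4877 km
11: √((-1.2539·111.32)² + (0.6860·89.25)²) = √(19483.734373 + 3748.561850) = 152.4214 km
Sorted: 2 (25.7761 km) < 10 (30.4877 km) < 4 (121.1915 km) < 5 (123.5424 km) < …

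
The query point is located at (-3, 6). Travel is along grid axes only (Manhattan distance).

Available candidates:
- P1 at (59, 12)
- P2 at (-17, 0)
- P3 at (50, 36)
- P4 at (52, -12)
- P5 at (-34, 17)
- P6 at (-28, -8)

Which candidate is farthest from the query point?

Distances from (-3, 6):
P1: |62| + |6| = 62 + 6 = 68
P2: |-14| + |-6| = 14 + 6 = 20
P3: |53| + |30| = 53 + 30 = 83
P4: |55| + |-18| = 55 + 18 = 73
P5: |-31| + |11| = 31 + 11 = 42
P6: |-25| + |-14| = 25 + 14 = 39
Maximum: P3 at 83.

P3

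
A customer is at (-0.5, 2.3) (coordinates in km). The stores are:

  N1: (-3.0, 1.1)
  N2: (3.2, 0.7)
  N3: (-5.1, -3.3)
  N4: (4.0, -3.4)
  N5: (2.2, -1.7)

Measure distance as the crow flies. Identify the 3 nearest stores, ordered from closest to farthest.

Distances from (-0.5, 2.3):
N1: √((-2.5)² + (-1.2)²) = √(6.250 + 1.440) = 2.8 km
N2: √((3.7)² + (-1.6)²) = √(13.690 + 2.560) = 4.0 km
N3: √((-4.6)² + (-5.6)²) = √(21.160 + 31.360) = 7.2 km
N4: √((4.5)² + (-5.7)²) = √(20.250 + 32.490) = 7.3 km
N5: √((2.7)² + (-4.0)²) = √(7.290 + 16.000) = 4.8 km
Sorted: N1 (2.8 km) < N2 (4.0 km) < N5 (4.8 km) < N3 (7.2 km) < N4 (7.3 km)

N1, N2, N5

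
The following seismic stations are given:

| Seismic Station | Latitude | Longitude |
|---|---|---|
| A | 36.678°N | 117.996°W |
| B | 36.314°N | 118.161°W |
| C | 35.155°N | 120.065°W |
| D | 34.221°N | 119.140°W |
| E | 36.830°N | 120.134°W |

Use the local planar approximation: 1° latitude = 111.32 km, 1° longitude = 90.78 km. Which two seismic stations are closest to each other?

Pairwise distances:
A–B: √((-0.364·111.32)² + (-0.165·90.78)²) = √(1641.90930 + 224.36145) = 43.200 km
C–D: √((-0.934·111.32)² + (0.925·90.78)²) = √(10810.35978 + 7051.21281) = 133.647 km
C–E: √((1.675·111.32)² + (-0.069·90.78)²) = √(34767.70452 + 39.23544) = 186.566 km
B–E: √((0.516·111.32)² + (-1.973·90.78)²) = √(3299.48227 + 32080.01239) = 188.094 km
A–E: √((0.152·111.32)² + (-2.138·90.78)²) = √(286.30806 + 37670.01200) = 194.824 km
B–C: √((-1.159·111.32)² + (-1.904·90.78)²) = √(16646.12944 + 29875.43551) = 215.689 km
B–D: √((-2.093·111.32)² + (-0.979·90.78)²) = √(54285.62621 + 7898.52033) = 249.367 km
A–C: √((-1.523·111.32)² + (-2.069·90.78)²) = √(28743.93367 + 35277.78736) = 253.025 km
A–D: √((-2.457·111.32)² + (-1.144·90.78)²) = √(74809.49246 + 10785.30437) = 292.566 km
D–E: √((2.609·111.32)² + (-0.994·90.78)²) = √(84351.83865 + 8142.41298) = 304.129 km
Closest pair: A–B at 43.200 km.

A and B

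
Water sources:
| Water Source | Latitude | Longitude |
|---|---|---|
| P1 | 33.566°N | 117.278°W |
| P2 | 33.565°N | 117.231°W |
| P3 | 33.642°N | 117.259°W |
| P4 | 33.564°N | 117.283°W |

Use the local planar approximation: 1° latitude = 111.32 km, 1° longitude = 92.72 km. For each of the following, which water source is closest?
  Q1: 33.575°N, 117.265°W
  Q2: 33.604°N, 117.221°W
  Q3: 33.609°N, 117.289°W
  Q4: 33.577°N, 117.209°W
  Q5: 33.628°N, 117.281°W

Q1→P1; Q2→P2; Q3→P3; Q4→P2; Q5→P3

Q1 at 33.575°N, 117.265°W:
  P1: √((-0.009·111.32)² + (-0.013·92.72)²) = √(1.00376 + 1.45289) = 1.567 km
  P2: √((-0.010·111.32)² + (0.034·92.72)²) = √(1.23921 + 9.93813) = 3.343 km
  P3: √((0.067·111.32)² + (0.006·92.72)²) = √(55.62833 + 0.30949) = 7.479 km
  P4: √((-0.011·111.32)² + (-0.018·92.72)²) = √(1.49945 + 2.78543) = 2.070 km
  → nearest: P1 (1.567 km)
Q2 at 33.604°N, 117.221°W:
  P1: √((-0.038·111.32)² + (-0.057·92.72)²) = √(17.89425 + 27.93165) = 6.769 km
  P2: √((-0.039·111.32)² + (-0.010·92.72)²) = √(18.84845 + 0.85970) = 4.439 km
  P3: √((0.038·111.32)² + (-0.038·92.72)²) = √(17.89425 + 12.41407) = 5.505 km
  P4: √((-0.040·111.32)² + (-0.062·92.72)²) = √(19.82743 + 33.04686) = 7.271 km
  → nearest: P2 (4.439 km)
Q3 at 33.609°N, 117.289°W:
  P1: √((-0.043·111.32)² + (0.011·92.72)²) = √(22.91307 + 1.04024) = 4.894 km
  P2: √((-0.044·111.32)² + (0.058·92.72)²) = √(23.99119 + 28.92030) = 7.274 km
  P3: √((0.033·111.32)² + (0.030·92.72)²) = √(13.49504 + 7.73730) = 4.608 km
  P4: √((-0.045·111.32)² + (0.006·92.72)²) = √(25.09409 + 0.30949) = 5.040 km
  → nearest: P3 (4.608 km)
Q4 at 33.577°N, 117.209°W:
  P1: √((-0.011·111.32)² + (-0.069·92.72)²) = √(1.49945 + 40.93031) = 6.514 km
  P2: √((-0.012·111.32)² + (-0.022·92.72)²) = √(1.78447 + 4.16095) = 2.438 km
  P3: √((0.065·111.32)² + (-0.050·92.72)²) = √(52.35680 + 21.49250) = 8.594 km
  P4: √((-0.013·111.32)² + (-0.074·92.72)²) = √(2.09427 + 47.07716) = 7.012 km
  → nearest: P2 (2.438 km)
Q5 at 33.628°N, 117.281°W:
  P1: √((-0.062·111.32)² + (0.003·92.72)²) = √(47.63540 + 0.07737) = 6.907 km
  P2: √((-0.063·111.32)² + (0.050·92.72)²) = √(49.18441 + 21.49250) = 8.407 km
  P3: √((0.014·111.32)² + (0.022·92.72)²) = √(2.42886 + 4.16095) = 2.567 km
  P4: √((-0.064·111.32)² + (-0.002·92.72)²) = √(50.75822 + 0.03439) = 7.127 km
  → nearest: P3 (2.567 km)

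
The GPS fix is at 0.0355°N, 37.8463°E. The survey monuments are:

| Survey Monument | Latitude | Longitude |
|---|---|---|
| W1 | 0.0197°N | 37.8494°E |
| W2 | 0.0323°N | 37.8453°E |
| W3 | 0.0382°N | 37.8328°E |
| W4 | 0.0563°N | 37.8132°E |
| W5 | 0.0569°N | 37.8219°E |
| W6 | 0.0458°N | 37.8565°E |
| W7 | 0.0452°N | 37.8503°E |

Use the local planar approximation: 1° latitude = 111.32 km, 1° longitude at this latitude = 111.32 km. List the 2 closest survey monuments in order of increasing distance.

Distances from 0.0355°N, 37.8463°E:
W1: √((-0.0158·111.32)² + (0.0031·111.32)²) = √(3.093574 + 0.119088) = 1.7924 km
W2: √((-0.0032·111.32)² + (-0.0010·111.32)²) = √(0.126896 + 0.012392) = 0.3732 km
W3: √((0.0027·111.32)² + (-0.0135·111.32)²) = √(0.090339 + 2.258468) = 1.5326 km
W4: √((0.0208·111.32)² + (-0.0331·111.32)²) = √(5.361336 + 13.576955) = 4.3518 km
W5: √((0.0214·111.32)² + (-0.0244·111.32)²) = √(5.675106 + 7.377786) = 3.6129 km
W6: √((0.0103·111.32)² + (0.0102·111.32)²) = √(1.314682 + 1.289278) = 1.6137 km
W7: √((0.0097·111.32)² + (0.0040·111.32)²) = √(1.165977 + 0.198274) = 1.1680 km
Sorted: W2 (0.3732 km) < W7 (1.1680 km) < W3 (1.5326 km) < W6 (1.6137 km) < …

W2, W7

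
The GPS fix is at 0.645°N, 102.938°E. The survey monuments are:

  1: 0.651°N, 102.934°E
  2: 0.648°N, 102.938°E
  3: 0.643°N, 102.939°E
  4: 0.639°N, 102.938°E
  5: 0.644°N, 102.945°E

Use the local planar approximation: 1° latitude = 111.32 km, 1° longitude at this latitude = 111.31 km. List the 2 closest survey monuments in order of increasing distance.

Distances from 0.645°N, 102.938°E:
1: 0.803 km
2: 0.334 km
3: 0.249 km
4: 0.668 km
5: 0.787 km
Sorted: 3 (0.249 km) < 2 (0.334 km) < 4 (0.668 km) < 5 (0.787 km) < …

3, 2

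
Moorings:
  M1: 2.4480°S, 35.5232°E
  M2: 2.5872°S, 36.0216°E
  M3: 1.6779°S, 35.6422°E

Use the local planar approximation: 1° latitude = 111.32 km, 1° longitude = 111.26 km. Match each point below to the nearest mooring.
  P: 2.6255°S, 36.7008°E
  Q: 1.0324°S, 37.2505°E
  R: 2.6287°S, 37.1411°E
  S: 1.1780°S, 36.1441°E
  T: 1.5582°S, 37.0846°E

P→M2; Q→M3; R→M2; S→M3; T→M3

P at 2.6255°S, 36.7008°E:
  M1: 132.5014 km
  M2: 75.6880 km
  M3: 158.1125 km
  → nearest: M2 (75.6880 km)
Q at 1.0324°S, 37.2505°E:
  M1: 248.5273 km
  M2: 220.5701 km
  M3: 192.8283 km
  → nearest: M3 (192.8283 km)
R at 2.6287°S, 37.1411°E:
  M1: 181.1280 km
  M2: 124.6412 km
  M3: 197.5201 km
  → nearest: M2 (124.6412 km)
S at 1.1780°S, 36.1441°E:
  M1: 157.3516 km
  M2: 157.4631 km
  M3: 78.8356 km
  → nearest: M3 (78.8356 km)
T at 1.5582°S, 37.0846°E:
  M1: 199.9763 km
  M2: 164.6480 km
  M3: 161.0337 km
  → nearest: M3 (161.0337 km)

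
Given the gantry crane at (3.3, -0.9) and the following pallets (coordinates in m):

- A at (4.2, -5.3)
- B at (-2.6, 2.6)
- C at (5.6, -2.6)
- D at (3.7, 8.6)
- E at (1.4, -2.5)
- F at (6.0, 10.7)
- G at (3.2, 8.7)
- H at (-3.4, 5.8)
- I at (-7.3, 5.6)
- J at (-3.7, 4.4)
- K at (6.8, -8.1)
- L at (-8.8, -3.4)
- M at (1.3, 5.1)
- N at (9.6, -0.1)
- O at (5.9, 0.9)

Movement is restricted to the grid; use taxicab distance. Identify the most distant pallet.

Distances from (3.3, -0.9):
A: 5.3 m
B: 9.4 m
C: 4.0 m
D: 9.9 m
E: 3.5 m
F: 14.3 m
G: 9.7 m
H: 13.4 m
I: 17.1 m
J: 12.3 m
K: 10.7 m
L: 14.6 m
M: 8.0 m
N: 7.1 m
O: 4.4 m
Maximum: I at 17.1 m.

I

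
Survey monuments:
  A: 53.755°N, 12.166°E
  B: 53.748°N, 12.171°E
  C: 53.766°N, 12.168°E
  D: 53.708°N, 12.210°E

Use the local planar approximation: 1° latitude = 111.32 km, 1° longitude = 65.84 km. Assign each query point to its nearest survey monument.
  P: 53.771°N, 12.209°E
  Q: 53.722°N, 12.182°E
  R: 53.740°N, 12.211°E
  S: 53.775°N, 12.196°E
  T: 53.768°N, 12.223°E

P→C; Q→D; R→B; S→C; T→C

P at 53.771°N, 12.209°E:
  A: 3.345 km
  B: 3.580 km
  C: 2.756 km
  D: 7.013 km
  → nearest: C (2.756 km)
Q at 53.722°N, 12.182°E:
  A: 3.822 km
  B: 2.984 km
  C: 4.984 km
  D: 2.414 km
  → nearest: D (2.414 km)
R at 53.740°N, 12.211°E:
  A: 3.401 km
  B: 2.780 km
  C: 4.049 km
  D: 3.563 km
  → nearest: B (2.780 km)
S at 53.775°N, 12.196°E:
  A: 2.976 km
  B: 3.427 km
  C: 2.098 km
  D: 7.515 km
  → nearest: C (2.098 km)
T at 53.768°N, 12.223°E:
  A: 4.022 km
  B: 4.084 km
  C: 3.628 km
  D: 6.734 km
  → nearest: C (3.628 km)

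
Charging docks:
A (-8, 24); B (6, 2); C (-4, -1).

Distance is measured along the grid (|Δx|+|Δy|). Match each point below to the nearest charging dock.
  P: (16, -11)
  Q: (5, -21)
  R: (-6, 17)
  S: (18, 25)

P at (16, -11):
  A: 59
  B: 23
  C: 30
  → nearest: B (23)
Q at (5, -21):
  A: 58
  B: 24
  C: 29
  → nearest: B (24)
R at (-6, 17):
  A: 9
  B: 27
  C: 20
  → nearest: A (9)
S at (18, 25):
  A: 27
  B: 35
  C: 48
  → nearest: A (27)

P→B; Q→B; R→A; S→A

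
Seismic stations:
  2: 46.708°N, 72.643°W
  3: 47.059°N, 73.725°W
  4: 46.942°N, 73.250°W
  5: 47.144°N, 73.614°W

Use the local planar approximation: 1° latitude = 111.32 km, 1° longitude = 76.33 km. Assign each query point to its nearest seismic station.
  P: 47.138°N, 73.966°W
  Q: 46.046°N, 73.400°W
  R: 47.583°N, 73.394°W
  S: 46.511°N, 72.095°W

P→3; Q→2; R→5; S→2

P at 47.138°N, 73.966°W:
  2: 111.755 km
  3: 20.390 km
  4: 58.847 km
  5: 26.876 km
  → nearest: 3 (20.390 km)
Q at 46.046°N, 73.400°W:
  2: 93.646 km
  3: 115.464 km
  4: 100.398 km
  5: 123.316 km
  → nearest: 2 (93.646 km)
R at 47.583°N, 73.394°W:
  2: 113.021 km
  3: 63.568 km
  4: 72.198 km
  5: 51.674 km
  → nearest: 5 (51.674 km)
S at 46.511°N, 72.095°W:
  2: 47.229 km
  3: 138.568 km
  4: 100.371 km
  5: 135.679 km
  → nearest: 2 (47.229 km)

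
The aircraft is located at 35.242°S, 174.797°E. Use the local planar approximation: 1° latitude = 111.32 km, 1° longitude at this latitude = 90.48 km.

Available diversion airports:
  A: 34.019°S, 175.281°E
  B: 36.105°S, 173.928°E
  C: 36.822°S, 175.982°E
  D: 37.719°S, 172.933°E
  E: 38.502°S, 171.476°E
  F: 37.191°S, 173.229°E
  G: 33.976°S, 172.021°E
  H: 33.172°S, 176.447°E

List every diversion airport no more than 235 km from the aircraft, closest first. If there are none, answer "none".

B, A, C

Distances from 35.242°S, 174.797°E:
A: 143.014 km
B: 124.143 km
C: 205.989 km
D: 323.229 km
E: 471.158 km
F: 259.231 km
G: 288.009 km
H: 274.567 km
Threshold 235 km: B (124.143 km), A (143.014 km), C (205.989 km) are within range.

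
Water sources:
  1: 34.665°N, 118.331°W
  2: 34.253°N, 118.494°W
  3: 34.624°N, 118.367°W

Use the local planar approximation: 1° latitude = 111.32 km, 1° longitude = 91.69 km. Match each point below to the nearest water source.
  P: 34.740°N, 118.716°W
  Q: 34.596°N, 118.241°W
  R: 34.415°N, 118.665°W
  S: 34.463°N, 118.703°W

P→3; Q→1; R→2; S→2

P at 34.740°N, 118.716°W:
  1: √((-0.075·111.32)² + (0.385·91.69)²) = √(69.70580 + 1246.13589) = 36.275 km
  2: √((-0.487·111.32)² + (0.222·91.69)²) = √(2939.03202 + 414.33335) = 57.908 km
  3: √((-0.116·111.32)² + (0.349·91.69)²) = √(166.74867 + 1023.98784) = 34.507 km
  → nearest: 3 (34.507 km)
Q at 34.596°N, 118.241°W:
  1: √((0.069·111.32)² + (-0.090·91.69)²) = √(58.99899 + 68.09715) = 11.274 km
  2: √((-0.343·111.32)² + (-0.253·91.69)²) = √(1457.92316 + 538.12725) = 44.677 km
  3: √((0.028·111.32)² + (-0.126·91.69)²) = √(9.71544 + 133.47042) = 11.966 km
  → nearest: 1 (11.274 km)
R at 34.415°N, 118.665°W:
  1: √((0.250·111.32)² + (0.334·91.69)²) = √(774.50890 + 937.85755) = 41.381 km
  2: √((-0.162·111.32)² + (0.171·91.69)²) = √(325.21939 + 245.83073) = 23.897 km
  3: √((0.209·111.32)² + (0.298·91.69)²) = √(541.30117 + 746.58021) = 35.887 km
  → nearest: 2 (23.897 km)
S at 34.463°N, 118.703°W:
  1: √((0.202·111.32)² + (0.372·91.69)²) = √(505.64898 + 1163.40205) = 40.854 km
  2: √((-0.210·111.32)² + (0.209·91.69)²) = √(546.49348 + 367.22862) = 30.228 km
  3: √((0.161·111.32)² + (0.336·91.69)²) = √(321.21672 + 949.12301) = 35.642 km
  → nearest: 2 (30.228 km)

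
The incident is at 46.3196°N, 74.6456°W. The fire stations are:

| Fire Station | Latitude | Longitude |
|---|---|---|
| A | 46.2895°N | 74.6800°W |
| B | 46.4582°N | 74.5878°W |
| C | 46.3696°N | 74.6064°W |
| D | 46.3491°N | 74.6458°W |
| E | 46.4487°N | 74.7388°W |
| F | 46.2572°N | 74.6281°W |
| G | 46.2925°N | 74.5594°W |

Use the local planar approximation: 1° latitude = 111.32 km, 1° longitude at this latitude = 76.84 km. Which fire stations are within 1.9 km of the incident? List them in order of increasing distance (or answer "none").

none

Distances from 46.3196°N, 74.6456°W:
A: 4.2678 km
B: 16.0555 km
C: 6.3288 km
D: 3.2840 km
E: 16.0569 km
F: 7.0753 km
G: 7.2783 km
Threshold 1.9 km: none within range.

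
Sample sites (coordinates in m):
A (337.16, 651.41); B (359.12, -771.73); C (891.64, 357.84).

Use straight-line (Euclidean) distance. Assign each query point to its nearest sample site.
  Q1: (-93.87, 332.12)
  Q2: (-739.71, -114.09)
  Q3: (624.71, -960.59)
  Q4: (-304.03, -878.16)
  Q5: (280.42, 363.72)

Q1 at (-93.87, 332.12):
  A: √((431.03)² + (319.29)²) = √(185786.8609 + 101946.1041) = 536.41 m
  B: √((452.99)² + (-1103.85)²) = √(205199.9401 + 1218484.8225) = 1193.18 m
  C: √((985.51)² + (25.72)²) = √(971229.9601 + 661.5184) = 985.85 m
  → nearest: A (536.41 m)
Q2 at (-739.71, -114.09):
  A: √((1076.87)² + (765.50)²) = √(1159648.9969 + 585990.2500) = 1321.23 m
  B: √((1098.83)² + (-657.64)²) = √(1207427.3689 + 432490.3696) = 1280.59 m
  C: √((1631.35)² + (471.93)²) = √(2661302.8225 + 222717.9249) = 1698.24 m
  → nearest: B (1280.59 m)
Q3 at (624.71, -960.59):
  A: √((-287.55)² + (1612.00)²) = √(82685.0025 + 2598544.0000) = 1637.45 m
  B: √((-265.59)² + (188.86)²) = √(70538.0481 + 35668.0996) = 325.89 m
  C: √((266.93)² + (1318.43)²) = √(71251.6249 + 1738257.6649) = 1345.18 m
  → nearest: B (325.89 m)
Q4 at (-304.03, -878.16):
  A: √((641.19)² + (1529.57)²) = √(411124.6161 + 2339584.3849) = 1658.53 m
  B: √((663.15)² + (106.43)²) = √(439767.9225 + 11327.3449) = 671.64 m
  C: √((1195.67)² + (1236.00)²) = √(1429626.7489 + 1527696.0000) = 1719.69 m
  → nearest: B (671.64 m)
Q5 at (280.42, 363.72):
  A: √((56.74)² + (287.69)²) = √(3219.4276 + 82765.5361) = 293.23 m
  B: √((78.70)² + (-1135.45)²) = √(6193.6900 + 1289246.7025) = 1138.17 m
  C: √((611.22)² + (-5.88)²) = √(373589.8884 + 34.5744) = 611.25 m
  → nearest: A (293.23 m)

Q1→A; Q2→B; Q3→B; Q4→B; Q5→A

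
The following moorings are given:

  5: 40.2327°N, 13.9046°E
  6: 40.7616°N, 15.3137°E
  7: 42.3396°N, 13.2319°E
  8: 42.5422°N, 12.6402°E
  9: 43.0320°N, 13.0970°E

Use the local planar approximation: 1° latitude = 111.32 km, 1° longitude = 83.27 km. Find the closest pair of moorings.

7 and 8

Pairwise distances:
5–6: √((0.5289·111.32)² + (1.4091·83.27)²) = √(3466.518557 + 13767.679871) = 131.2791 km
5–7: √((2.1069·111.32)² + (-0.6727·83.27)²) = √(55009.062261 + 3137.761895) = 241.1365 km
5–8: √((2.3095·111.32)² + (-1.2644·83.27)²) = √(66097.088310 + 11085.265613) = 277.8171 km
5–9: √((2.7993·111.32)² + (-0.8076·83.27)²) = √(97105.825290 + 4522.408095) = 318.7918 km
6–7: √((1.5780·111.32)² + (-2.0818·83.27)²) = √(30857.475516 + 30050.737698) = 246.7959 km
6–8: √((1.7806·111.32)² + (-2.6735·83.27)²) = √(39289.738057 + 49560.708493) = 298.0779 km
6–9: √((2.2704·111.32)² + (-2.2167·83.27)²) = √(63877.976686 + 34071.477880) = 312.9688 km
7–8: √((0.2026·111.32)² + (-0.5917·83.27)²) = √(508.657295 + 2427.617547) = 54.1874 km
7–9: √((0.6924·111.32)² + (-0.1349·83.27)²) = √(5941.013151 + 126.183052) = 77.8922 km
8–9: √((0.4898·111.32)² + (0.4568·83.27)²) = √(2972.925026 + 1446.869360) = 66.4815 km
Closest pair: 7–8 at 54.1874 km.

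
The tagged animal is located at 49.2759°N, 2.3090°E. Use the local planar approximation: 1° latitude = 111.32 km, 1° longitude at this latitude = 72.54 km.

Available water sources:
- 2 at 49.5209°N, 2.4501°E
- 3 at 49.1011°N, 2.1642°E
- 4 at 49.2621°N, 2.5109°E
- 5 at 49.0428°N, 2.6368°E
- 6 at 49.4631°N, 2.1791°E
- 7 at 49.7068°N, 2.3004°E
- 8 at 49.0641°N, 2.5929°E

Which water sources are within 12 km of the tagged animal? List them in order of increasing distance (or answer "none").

none

Distances from 49.2759°N, 2.3090°E:
2: √((0.2450·111.32)² + (0.1411·72.54)²) = √(743.838348 + 104.763290) = 29.1308 km
3: √((-0.1748·111.32)² + (-0.1448·72.54)²) = √(378.642407 + 110.329646) = 22.1127 km
4: √((-0.0138·111.32)² + (0.2019·72.54)²) = √(2.359960 + 214.500219) = 14.7262 km
5: √((-0.2331·111.32)² + (0.3278·72.54)²) = √(673.334617 + 565.422389) = 35.1960 km
6: √((0.1872·111.32)² + (-0.1299·72.54)²) = √(434.268256 + 88.791911) = 22.8705 km
7: √((0.4309·111.32)² + (-0.0086·72.54)²) = √(2300.908686 + 0.389181) = 47.9718 km
8: √((-0.2118·111.32)² + (0.2839·72.54)²) = √(555.902090 + 424.117202) = 31.3053 km
Threshold 12 km: none within range.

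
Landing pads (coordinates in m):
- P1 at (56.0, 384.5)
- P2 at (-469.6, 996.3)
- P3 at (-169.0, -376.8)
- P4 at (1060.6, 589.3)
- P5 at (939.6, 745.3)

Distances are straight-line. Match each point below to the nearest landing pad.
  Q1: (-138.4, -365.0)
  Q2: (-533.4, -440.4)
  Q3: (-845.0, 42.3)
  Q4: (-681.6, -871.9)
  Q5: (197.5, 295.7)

Q1 at (-138.4, -365.0):
  P1: √((194.4)² + (749.5)²) = √(37791.360 + 561750.250) = 774.3 m
  P2: √((-331.2)² + (1361.3)²) = √(109693.440 + 1853137.690) = 1401.0 m
  P3: √((-30.6)² + (-11.8)²) = √(936.360 + 139.240) = 32.8 m
  P4: √((1199.0)² + (954.3)²) = √(1437601.000 + 910688.490) = 1532.4 m
  P5: √((1078.0)² + (1110.3)²) = √(1162084.000 + 1232766.090) = 1547.5 m
  → nearest: P3 (32.8 m)
Q2 at (-533.4, -440.4):
  P1: √((589.4)² + (824.9)²) = √(347392.360 + 680460.010) = 1013.8 m
  P2: √((63.8)² + (1436.7)²) = √(4070.440 + 2064106.890) = 1438.1 m
  P3: √((364.4)² + (63.6)²) = √(132787.360 + 4044.960) = 369.9 m
  P4: √((1594.0)² + (1029.7)²) = √(2540836.000 + 1060282.090) = 1897.7 m
  P5: √((1473.0)² + (1185.7)²) = √(2169729.000 + 1405884.490) = 1890.9 m
  → nearest: P3 (369.9 m)
Q3 at (-845.0, 42.3):
  P1: √((901.0)² + (342.2)²) = √(811801.000 + 117100.840) = 963.8 m
  P2: √((375.4)² + (954.0)²) = √(140925.160 + 910116.000) = 1025.2 m
  P3: √((676.0)² + (-419.1)²) = √(456976.000 + 175644.810) = 795.4 m
  P4: √((1905.6)² + (547.0)²) = √(3631311.360 + 299209.000) = 1982.6 m
  P5: √((1784.6)² + (703.0)²) = √(3184797.160 + 494209.000) = 1918.1 m
  → nearest: P3 (795.4 m)
Q4 at (-681.6, -871.9):
  P1: √((737.6)² + (1256.4)²) = √(544053.760 + 1578540.960) = 1456.9 m
  P2: √((212.0)² + (1868.2)²) = √(44944.000 + 3490171.240) = 1880.2 m
  P3: √((512.6)² + (495.1)²) = √(262758.760 + 245124.010) = 712.7 m
  P4: √((1742.2)² + (1461.2)²) = √(3035260.840 + 2135105.440) = 2273.8 m
  P5: √((1621.2)² + (1617.2)²) = √(2628289.440 + 2615335.840) = 2289.9 m
  → nearest: P3 (712.7 m)
Q5 at (197.5, 295.7):
  P1: √((-141.5)² + (88.8)²) = √(20022.250 + 7885.440) = 167.1 m
  P2: √((-667.1)² + (700.6)²) = √(445022.410 + 490840.360) = 967.4 m
  P3: √((-366.5)² + (-672.5)²) = √(134322.250 + 452256.250) = 765.9 m
  P4: √((863.1)² + (293.6)²) = √(744941.610 + 86200.960) = 911.7 m
  P5: √((742.1)² + (449.6)²) = √(550712.410 + 202140.160) = 867.7 m
  → nearest: P1 (167.1 m)

Q1→P3; Q2→P3; Q3→P3; Q4→P3; Q5→P1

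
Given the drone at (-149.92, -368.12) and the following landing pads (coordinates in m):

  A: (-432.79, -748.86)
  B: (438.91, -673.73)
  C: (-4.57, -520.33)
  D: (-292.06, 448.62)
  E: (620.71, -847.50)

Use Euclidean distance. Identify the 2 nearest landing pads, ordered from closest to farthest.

C, A

Distances from (-149.92, -368.12):
A: 474.32 m
B: 663.41 m
C: 210.46 m
D: 829.02 m
E: 907.57 m
Sorted: C (210.46 m) < A (474.32 m) < B (663.41 m) < D (829.02 m) < …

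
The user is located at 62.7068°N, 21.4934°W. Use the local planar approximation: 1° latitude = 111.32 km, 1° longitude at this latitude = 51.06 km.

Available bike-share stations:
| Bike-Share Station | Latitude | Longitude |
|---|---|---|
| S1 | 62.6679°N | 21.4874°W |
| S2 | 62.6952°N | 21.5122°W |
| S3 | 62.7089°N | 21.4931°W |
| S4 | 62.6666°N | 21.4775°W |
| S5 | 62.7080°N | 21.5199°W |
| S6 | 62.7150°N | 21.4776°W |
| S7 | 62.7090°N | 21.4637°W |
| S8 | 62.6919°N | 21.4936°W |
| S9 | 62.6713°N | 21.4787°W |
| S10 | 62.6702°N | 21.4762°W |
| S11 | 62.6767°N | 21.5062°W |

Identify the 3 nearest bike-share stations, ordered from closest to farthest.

Distances from 62.7068°N, 21.4934°W:
S1: 4.3412 km
S2: 1.6090 km
S3: 0.2343 km
S4: 4.5481 km
S5: 1.3597 km
S6: 1.2182 km
S7: 1.5361 km
S8: 1.6587 km
S9: 4.0225 km
S10: 4.1679 km
S11: 3.4139 km
Sorted: S3 (0.2343 km) < S6 (1.2182 km) < S5 (1.3597 km) < S7 (1.5361 km) < S2 (1.6090 km) < …

S3, S6, S5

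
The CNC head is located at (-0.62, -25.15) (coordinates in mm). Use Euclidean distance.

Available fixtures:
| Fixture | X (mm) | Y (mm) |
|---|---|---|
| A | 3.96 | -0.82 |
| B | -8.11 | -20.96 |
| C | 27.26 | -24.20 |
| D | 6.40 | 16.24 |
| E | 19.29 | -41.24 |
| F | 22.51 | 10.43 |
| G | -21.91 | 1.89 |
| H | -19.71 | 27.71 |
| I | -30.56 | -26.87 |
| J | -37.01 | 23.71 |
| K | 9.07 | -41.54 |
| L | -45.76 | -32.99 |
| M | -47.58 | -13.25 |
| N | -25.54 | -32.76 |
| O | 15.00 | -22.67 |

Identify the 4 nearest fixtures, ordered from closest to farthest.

Distances from (-0.62, -25.15):
A: √((4.58)² + (24.33)²) = √(20.9764 + 591.9489) = 24.76 mm
B: √((-7.49)² + (4.19)²) = √(56.1001 + 17.5561) = 8.58 mm
C: √((27.88)² + (0.95)²) = √(777.2944 + 0.9025) = 27.90 mm
D: √((7.02)² + (41.39)²) = √(49.2804 + 1713.1321) = 41.98 mm
E: √((19.91)² + (-16.09)²) = √(396.4081 + 258.8881) = 25.60 mm
F: √((23.13)² + (35.58)²) = √(534.9969 + 1265.9364) = 42.44 mm
G: √((-21.29)² + (27.04)²) = √(453.2641 + 731.1616) = 34.42 mm
H: √((-19.09)² + (52.86)²) = √(364.4281 + 2794.1796) = 56.20 mm
I: √((-29.94)² + (-1.72)²) = √(896.4036 + 2.9584) = 29.99 mm
J: √((-36.39)² + (48.86)²) = √(1324.2321 + 2387.2996) = 60.92 mm
K: √((9.69)² + (-16.39)²) = √(93.8961 + 268.6321) = 19.04 mm
L: √((-45.14)² + (-7.84)²) = √(2037.6196 + 61.4656) = 45.82 mm
M: √((-46.96)² + (11.90)²) = √(2205.2416 + 141.6100) = 48.44 mm
N: √((-24.92)² + (-7.61)²) = √(621.0064 + 57.9121) = 26.06 mm
O: √((15.62)² + (2.48)²) = √(243.9844 + 6.1504) = 15.82 mm
Sorted: B (8.58 mm) < O (15.82 mm) < K (19.04 mm) < A (24.76 mm) < E (25.60 mm) < N (26.06 mm) < …

B, O, K, A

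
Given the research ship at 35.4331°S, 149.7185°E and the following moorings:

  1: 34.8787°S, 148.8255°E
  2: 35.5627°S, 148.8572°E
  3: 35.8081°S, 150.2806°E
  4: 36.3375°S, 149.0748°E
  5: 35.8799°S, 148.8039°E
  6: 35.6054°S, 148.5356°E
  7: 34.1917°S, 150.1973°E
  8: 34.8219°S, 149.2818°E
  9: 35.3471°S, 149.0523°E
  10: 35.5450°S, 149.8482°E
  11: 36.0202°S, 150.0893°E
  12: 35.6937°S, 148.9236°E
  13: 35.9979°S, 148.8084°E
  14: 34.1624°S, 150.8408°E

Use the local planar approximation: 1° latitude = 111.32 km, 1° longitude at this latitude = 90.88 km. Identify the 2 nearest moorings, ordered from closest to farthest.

Distances from 35.4331°S, 149.7185°E:
1: √((0.5544·111.32)² + (-0.8930·90.88)²) = √(3808.840957 + 6586.270366) = 101.9564 km
2: √((-0.1296·111.32)² + (-0.8613·90.88)²) = √(208.140406 + 6126.966858) = 79.5934 km
3: √((-0.3750·111.32)² + (0.5621·90.88)²) = √(1742.645025 + 2609.539093) = 65.9711 km
4: √((-0.9044·111.32)² + (-0.6437·90.88)²) = √(10136.021024 + 3422.186352) = 116.4397 km
5: √((-0.4468·111.32)² + (-0.9146·90.88)²) = √(2473.846361 + 6908.742893) = 96.8638 km
6: √((-0.1723·111.32)² + (-1.1829·90.88)²) = √(367.889125 + 11556.669684) = 109.1996 km
7: √((1.2414·111.32)² + (0.4788·90.88)²) = √(19097.207961 + 1893.411106) = 144.8814 km
8: √((0.6112·111.32)² + (-0.4367·90.88)²) = √(4629.276128 + 1575.081464) = 78.7677 km
9: √((0.0860·111.32)² + (-0.6662·90.88)²) = √(91.652285 + 3665.606935) = 61.2965 km
10: √((-0.1119·111.32)² + (0.1297·90.88)²) = √(155.169574 + 138.936575) = 17.1495 km
11: √((-0.5871·111.32)² + (0.3708·90.88)²) = √(4271.403076 + 1135.575692) = 73.5322 km
12: √((-0.2606·111.32)² + (-0.7949·90.88)²) = √(841.579636 + 5218.691574) = 77.8477 km
13: √((-0.5648·111.32)² + (-0.9101·90.88)²) = √(3953.081529 + 6840.925573) = 103.8942 km
14: √((1.2707·111.32)² + (1.1223·90.88)²) = √(20009.325778 + 10402.903325) = 174.3910 km
Sorted: 10 (17.1495 km) < 9 (61.2965 km) < 3 (65.9711 km) < 11 (73.5322 km) < …

10, 9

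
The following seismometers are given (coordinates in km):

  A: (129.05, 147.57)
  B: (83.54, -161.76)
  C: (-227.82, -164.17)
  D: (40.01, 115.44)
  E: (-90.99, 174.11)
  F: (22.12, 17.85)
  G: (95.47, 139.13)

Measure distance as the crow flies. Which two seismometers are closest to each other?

A and G

Pairwise distances:
A–B: √((-45.51)² + (-309.33)²) = √(2071.1601 + 95685.0489) = 312.66 km
A–C: √((-356.87)² + (-311.74)²) = √(127356.1969 + 97181.8276) = 473.85 km
A–D: √((-89.04)² + (-32.13)²) = √(7928.1216 + 1032.3369) = 94.66 km
A–E: √((-220.04)² + (26.54)²) = √(48417.6016 + 704.3716) = 221.63 km
A–F: √((-106.93)² + (-129.72)²) = √(11434.0249 + 16827.2784) = 168.11 km
A–G: √((-33.58)² + (-8.44)²) = √(1127.6164 + 71.2336) = 34.62 km
B–C: √((-311.36)² + (-2.41)²) = √(96945.0496 + 5.8081) = 311.37 km
B–D: √((-43.53)² + (277.20)²) = √(1894.8609 + 76839.8400) = 280.60 km
B–E: √((-174.53)² + (335.87)²) = √(30460.7209 + 112808.6569) = 378.51 km
B–F: √((-61.42)² + (179.61)²) = √(3772.4164 + 32259.7521) = 189.82 km
B–G: √((11.93)² + (300.89)²) = √(142.3249 + 90534.7921) = 301.13 km
C–D: √((267.83)² + (279.61)²) = √(71732.9089 + 78181.7521) = 387.19 km
C–E: √((136.83)² + (338.28)²) = √(18722.4489 + 114433.3584) = 364.91 km
C–F: √((249.94)² + (182.02)²) = √(62470.0036 + 33131.2804) = 309.19 km
C–G: √((323.29)² + (303.30)²) = √(104516.4241 + 91990.8900) = 443.29 km
D–E: √((-131.00)² + (58.67)²) = √(17161.0000 + 3442.1689) = 143.54 km
D–F: √((-17.89)² + (-97.59)²) = √(320.0521 + 9523.8081) = 99.22 km
D–G: √((55.46)² + (23.69)²) = √(3075.8116 + 561.2161) = 60.31 km
E–F: √((113.11)² + (-156.26)²) = √(12793.8721 + 24417.1876) = 192.90 km
E–G: √((186.46)² + (-34.98)²) = √(34767.3316 + 1223.6004) = 189.71 km
F–G: √((73.35)² + (121.28)²) = √(5380.2225 + 14708.8384) = 141.74 km
Closest pair: A–G at 34.62 km.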